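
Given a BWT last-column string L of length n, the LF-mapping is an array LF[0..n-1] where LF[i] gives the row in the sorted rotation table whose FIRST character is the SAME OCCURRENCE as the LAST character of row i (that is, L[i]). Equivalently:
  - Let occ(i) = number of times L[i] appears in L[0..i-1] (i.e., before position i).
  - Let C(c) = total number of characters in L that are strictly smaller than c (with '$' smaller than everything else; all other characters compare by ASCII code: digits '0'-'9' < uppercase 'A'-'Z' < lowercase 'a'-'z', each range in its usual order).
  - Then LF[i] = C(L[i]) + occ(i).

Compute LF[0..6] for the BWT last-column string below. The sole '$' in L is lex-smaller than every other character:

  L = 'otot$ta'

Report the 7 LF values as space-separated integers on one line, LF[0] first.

Char counts: '$':1, 'a':1, 'o':2, 't':3
C (first-col start): C('$')=0, C('a')=1, C('o')=2, C('t')=4
L[0]='o': occ=0, LF[0]=C('o')+0=2+0=2
L[1]='t': occ=0, LF[1]=C('t')+0=4+0=4
L[2]='o': occ=1, LF[2]=C('o')+1=2+1=3
L[3]='t': occ=1, LF[3]=C('t')+1=4+1=5
L[4]='$': occ=0, LF[4]=C('$')+0=0+0=0
L[5]='t': occ=2, LF[5]=C('t')+2=4+2=6
L[6]='a': occ=0, LF[6]=C('a')+0=1+0=1

Answer: 2 4 3 5 0 6 1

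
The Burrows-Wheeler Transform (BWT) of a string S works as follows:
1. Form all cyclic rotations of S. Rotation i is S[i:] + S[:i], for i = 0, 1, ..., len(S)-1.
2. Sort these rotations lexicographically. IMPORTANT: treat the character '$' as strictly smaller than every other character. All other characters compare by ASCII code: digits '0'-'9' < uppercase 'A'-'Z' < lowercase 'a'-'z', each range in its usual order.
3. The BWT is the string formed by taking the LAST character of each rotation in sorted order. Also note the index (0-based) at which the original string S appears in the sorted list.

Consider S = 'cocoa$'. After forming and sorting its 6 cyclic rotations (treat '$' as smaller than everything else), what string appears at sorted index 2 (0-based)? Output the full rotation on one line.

Answer: coa$co

Derivation:
All 6 rotations (rotation i = S[i:]+S[:i]):
  rot[0] = cocoa$
  rot[1] = ocoa$c
  rot[2] = coa$co
  rot[3] = oa$coc
  rot[4] = a$coco
  rot[5] = $cocoa
Sorted (with $ < everything):
  sorted[0] = $cocoa
  sorted[1] = a$coco
  sorted[2] = coa$co
  sorted[3] = cocoa$
  sorted[4] = oa$coc
  sorted[5] = ocoa$c
sorted[2] = coa$co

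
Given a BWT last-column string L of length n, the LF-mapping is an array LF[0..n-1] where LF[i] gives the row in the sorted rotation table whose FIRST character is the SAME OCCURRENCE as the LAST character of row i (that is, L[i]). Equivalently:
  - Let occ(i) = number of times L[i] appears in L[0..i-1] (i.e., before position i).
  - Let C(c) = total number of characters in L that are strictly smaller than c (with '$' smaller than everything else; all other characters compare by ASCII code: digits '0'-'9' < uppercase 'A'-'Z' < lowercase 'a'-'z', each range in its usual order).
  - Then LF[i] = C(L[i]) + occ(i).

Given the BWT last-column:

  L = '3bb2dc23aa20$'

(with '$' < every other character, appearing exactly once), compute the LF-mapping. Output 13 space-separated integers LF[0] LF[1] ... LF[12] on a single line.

Char counts: '$':1, '0':1, '2':3, '3':2, 'a':2, 'b':2, 'c':1, 'd':1
C (first-col start): C('$')=0, C('0')=1, C('2')=2, C('3')=5, C('a')=7, C('b')=9, C('c')=11, C('d')=12
L[0]='3': occ=0, LF[0]=C('3')+0=5+0=5
L[1]='b': occ=0, LF[1]=C('b')+0=9+0=9
L[2]='b': occ=1, LF[2]=C('b')+1=9+1=10
L[3]='2': occ=0, LF[3]=C('2')+0=2+0=2
L[4]='d': occ=0, LF[4]=C('d')+0=12+0=12
L[5]='c': occ=0, LF[5]=C('c')+0=11+0=11
L[6]='2': occ=1, LF[6]=C('2')+1=2+1=3
L[7]='3': occ=1, LF[7]=C('3')+1=5+1=6
L[8]='a': occ=0, LF[8]=C('a')+0=7+0=7
L[9]='a': occ=1, LF[9]=C('a')+1=7+1=8
L[10]='2': occ=2, LF[10]=C('2')+2=2+2=4
L[11]='0': occ=0, LF[11]=C('0')+0=1+0=1
L[12]='$': occ=0, LF[12]=C('$')+0=0+0=0

Answer: 5 9 10 2 12 11 3 6 7 8 4 1 0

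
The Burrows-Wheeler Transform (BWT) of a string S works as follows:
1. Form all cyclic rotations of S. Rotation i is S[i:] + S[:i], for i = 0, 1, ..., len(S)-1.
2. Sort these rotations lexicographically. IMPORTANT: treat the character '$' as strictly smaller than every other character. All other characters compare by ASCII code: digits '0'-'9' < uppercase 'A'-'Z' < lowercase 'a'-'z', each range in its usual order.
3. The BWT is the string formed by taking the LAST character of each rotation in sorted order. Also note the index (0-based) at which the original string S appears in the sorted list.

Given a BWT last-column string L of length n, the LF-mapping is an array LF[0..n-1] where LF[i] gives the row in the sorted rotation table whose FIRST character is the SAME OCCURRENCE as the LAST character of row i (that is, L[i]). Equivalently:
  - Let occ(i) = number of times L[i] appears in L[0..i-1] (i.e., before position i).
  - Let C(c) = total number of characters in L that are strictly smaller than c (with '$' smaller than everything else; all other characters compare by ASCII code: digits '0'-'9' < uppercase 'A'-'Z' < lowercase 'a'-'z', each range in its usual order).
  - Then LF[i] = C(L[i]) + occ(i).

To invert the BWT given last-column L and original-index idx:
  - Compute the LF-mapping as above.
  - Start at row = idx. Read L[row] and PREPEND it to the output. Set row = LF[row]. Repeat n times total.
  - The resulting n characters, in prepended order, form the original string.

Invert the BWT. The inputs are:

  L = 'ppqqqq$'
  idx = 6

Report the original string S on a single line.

Answer: qqqqpp$

Derivation:
LF mapping: 1 2 3 4 5 6 0
Walk LF starting at row 6, prepending L[row]:
  step 1: row=6, L[6]='$', prepend. Next row=LF[6]=0
  step 2: row=0, L[0]='p', prepend. Next row=LF[0]=1
  step 3: row=1, L[1]='p', prepend. Next row=LF[1]=2
  step 4: row=2, L[2]='q', prepend. Next row=LF[2]=3
  step 5: row=3, L[3]='q', prepend. Next row=LF[3]=4
  step 6: row=4, L[4]='q', prepend. Next row=LF[4]=5
  step 7: row=5, L[5]='q', prepend. Next row=LF[5]=6
Reversed output: qqqqpp$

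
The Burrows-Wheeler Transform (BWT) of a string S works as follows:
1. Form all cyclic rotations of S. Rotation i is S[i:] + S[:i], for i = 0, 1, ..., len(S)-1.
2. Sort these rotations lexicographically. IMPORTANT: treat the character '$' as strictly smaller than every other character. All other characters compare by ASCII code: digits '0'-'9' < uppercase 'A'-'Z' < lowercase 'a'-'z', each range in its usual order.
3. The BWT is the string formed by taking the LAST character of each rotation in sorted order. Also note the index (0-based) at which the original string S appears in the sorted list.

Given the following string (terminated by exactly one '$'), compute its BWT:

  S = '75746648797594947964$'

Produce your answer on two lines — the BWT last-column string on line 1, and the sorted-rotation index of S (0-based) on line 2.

Answer: 467969779645$94844577
12

Derivation:
All 21 rotations (rotation i = S[i:]+S[:i]):
  rot[0] = 75746648797594947964$
  rot[1] = 5746648797594947964$7
  rot[2] = 746648797594947964$75
  rot[3] = 46648797594947964$757
  rot[4] = 6648797594947964$7574
  rot[5] = 648797594947964$75746
  rot[6] = 48797594947964$757466
  rot[7] = 8797594947964$7574664
  rot[8] = 797594947964$75746648
  rot[9] = 97594947964$757466487
  rot[10] = 7594947964$7574664879
  rot[11] = 594947964$75746648797
  rot[12] = 94947964$757466487975
  rot[13] = 4947964$7574664879759
  rot[14] = 947964$75746648797594
  rot[15] = 47964$757466487975949
  rot[16] = 7964$7574664879759494
  rot[17] = 964$75746648797594947
  rot[18] = 64$757466487975949479
  rot[19] = 4$7574664879759494796
  rot[20] = $75746648797594947964
Sorted (with $ < everything):
  sorted[0] = $75746648797594947964  (last char: '4')
  sorted[1] = 4$7574664879759494796  (last char: '6')
  sorted[2] = 46648797594947964$757  (last char: '7')
  sorted[3] = 47964$757466487975949  (last char: '9')
  sorted[4] = 48797594947964$757466  (last char: '6')
  sorted[5] = 4947964$7574664879759  (last char: '9')
  sorted[6] = 5746648797594947964$7  (last char: '7')
  sorted[7] = 594947964$75746648797  (last char: '7')
  sorted[8] = 64$757466487975949479  (last char: '9')
  sorted[9] = 648797594947964$75746  (last char: '6')
  sorted[10] = 6648797594947964$7574  (last char: '4')
  sorted[11] = 746648797594947964$75  (last char: '5')
  sorted[12] = 75746648797594947964$  (last char: '$')
  sorted[13] = 7594947964$7574664879  (last char: '9')
  sorted[14] = 7964$7574664879759494  (last char: '4')
  sorted[15] = 797594947964$75746648  (last char: '8')
  sorted[16] = 8797594947964$7574664  (last char: '4')
  sorted[17] = 947964$75746648797594  (last char: '4')
  sorted[18] = 94947964$757466487975  (last char: '5')
  sorted[19] = 964$75746648797594947  (last char: '7')
  sorted[20] = 97594947964$757466487  (last char: '7')
Last column: 467969779645$94844577
Original string S is at sorted index 12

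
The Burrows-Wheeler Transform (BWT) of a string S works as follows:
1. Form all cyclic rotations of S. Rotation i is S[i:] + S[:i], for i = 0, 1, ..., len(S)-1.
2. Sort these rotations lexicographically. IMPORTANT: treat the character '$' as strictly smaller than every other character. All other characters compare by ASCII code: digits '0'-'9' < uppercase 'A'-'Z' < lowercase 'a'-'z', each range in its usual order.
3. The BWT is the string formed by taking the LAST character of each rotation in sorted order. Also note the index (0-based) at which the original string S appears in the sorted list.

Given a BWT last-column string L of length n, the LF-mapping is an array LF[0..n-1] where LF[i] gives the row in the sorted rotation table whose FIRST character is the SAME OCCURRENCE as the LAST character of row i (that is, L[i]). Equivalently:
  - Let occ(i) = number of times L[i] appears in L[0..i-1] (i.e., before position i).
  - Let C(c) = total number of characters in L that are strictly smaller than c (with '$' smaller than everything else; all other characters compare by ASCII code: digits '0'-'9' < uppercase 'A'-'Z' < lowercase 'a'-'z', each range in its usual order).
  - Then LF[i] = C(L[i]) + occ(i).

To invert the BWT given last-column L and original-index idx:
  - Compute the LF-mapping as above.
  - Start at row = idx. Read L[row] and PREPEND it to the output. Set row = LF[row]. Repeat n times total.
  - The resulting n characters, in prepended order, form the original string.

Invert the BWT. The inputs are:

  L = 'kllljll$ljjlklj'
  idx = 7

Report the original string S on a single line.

Answer: ljjlllklljljlk$

Derivation:
LF mapping: 5 7 8 9 1 10 11 0 12 2 3 13 6 14 4
Walk LF starting at row 7, prepending L[row]:
  step 1: row=7, L[7]='$', prepend. Next row=LF[7]=0
  step 2: row=0, L[0]='k', prepend. Next row=LF[0]=5
  step 3: row=5, L[5]='l', prepend. Next row=LF[5]=10
  step 4: row=10, L[10]='j', prepend. Next row=LF[10]=3
  step 5: row=3, L[3]='l', prepend. Next row=LF[3]=9
  step 6: row=9, L[9]='j', prepend. Next row=LF[9]=2
  step 7: row=2, L[2]='l', prepend. Next row=LF[2]=8
  step 8: row=8, L[8]='l', prepend. Next row=LF[8]=12
  step 9: row=12, L[12]='k', prepend. Next row=LF[12]=6
  step 10: row=6, L[6]='l', prepend. Next row=LF[6]=11
  step 11: row=11, L[11]='l', prepend. Next row=LF[11]=13
  step 12: row=13, L[13]='l', prepend. Next row=LF[13]=14
  step 13: row=14, L[14]='j', prepend. Next row=LF[14]=4
  step 14: row=4, L[4]='j', prepend. Next row=LF[4]=1
  step 15: row=1, L[1]='l', prepend. Next row=LF[1]=7
Reversed output: ljjlllklljljlk$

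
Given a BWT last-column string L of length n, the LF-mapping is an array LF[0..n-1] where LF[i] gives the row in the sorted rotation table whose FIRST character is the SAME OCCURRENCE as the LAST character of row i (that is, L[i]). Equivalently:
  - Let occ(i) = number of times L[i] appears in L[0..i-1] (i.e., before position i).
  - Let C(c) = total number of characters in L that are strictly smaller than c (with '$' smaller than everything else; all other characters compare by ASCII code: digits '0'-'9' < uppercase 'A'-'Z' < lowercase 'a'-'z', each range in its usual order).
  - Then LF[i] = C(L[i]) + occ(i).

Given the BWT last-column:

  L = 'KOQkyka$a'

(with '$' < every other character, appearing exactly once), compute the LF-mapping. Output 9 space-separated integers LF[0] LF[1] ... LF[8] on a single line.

Char counts: '$':1, 'K':1, 'O':1, 'Q':1, 'a':2, 'k':2, 'y':1
C (first-col start): C('$')=0, C('K')=1, C('O')=2, C('Q')=3, C('a')=4, C('k')=6, C('y')=8
L[0]='K': occ=0, LF[0]=C('K')+0=1+0=1
L[1]='O': occ=0, LF[1]=C('O')+0=2+0=2
L[2]='Q': occ=0, LF[2]=C('Q')+0=3+0=3
L[3]='k': occ=0, LF[3]=C('k')+0=6+0=6
L[4]='y': occ=0, LF[4]=C('y')+0=8+0=8
L[5]='k': occ=1, LF[5]=C('k')+1=6+1=7
L[6]='a': occ=0, LF[6]=C('a')+0=4+0=4
L[7]='$': occ=0, LF[7]=C('$')+0=0+0=0
L[8]='a': occ=1, LF[8]=C('a')+1=4+1=5

Answer: 1 2 3 6 8 7 4 0 5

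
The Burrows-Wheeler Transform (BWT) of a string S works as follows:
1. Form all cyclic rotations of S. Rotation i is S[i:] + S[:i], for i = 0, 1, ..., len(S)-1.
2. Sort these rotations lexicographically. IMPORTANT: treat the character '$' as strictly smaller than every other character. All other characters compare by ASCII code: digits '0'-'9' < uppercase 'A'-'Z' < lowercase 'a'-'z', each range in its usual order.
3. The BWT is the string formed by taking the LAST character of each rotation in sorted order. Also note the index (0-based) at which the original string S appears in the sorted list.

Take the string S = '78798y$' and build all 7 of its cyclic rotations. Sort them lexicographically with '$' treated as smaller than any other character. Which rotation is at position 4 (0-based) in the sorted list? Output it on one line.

Answer: 8y$7879

Derivation:
All 7 rotations (rotation i = S[i:]+S[:i]):
  rot[0] = 78798y$
  rot[1] = 8798y$7
  rot[2] = 798y$78
  rot[3] = 98y$787
  rot[4] = 8y$7879
  rot[5] = y$78798
  rot[6] = $78798y
Sorted (with $ < everything):
  sorted[0] = $78798y
  sorted[1] = 78798y$
  sorted[2] = 798y$78
  sorted[3] = 8798y$7
  sorted[4] = 8y$7879
  sorted[5] = 98y$787
  sorted[6] = y$78798
sorted[4] = 8y$7879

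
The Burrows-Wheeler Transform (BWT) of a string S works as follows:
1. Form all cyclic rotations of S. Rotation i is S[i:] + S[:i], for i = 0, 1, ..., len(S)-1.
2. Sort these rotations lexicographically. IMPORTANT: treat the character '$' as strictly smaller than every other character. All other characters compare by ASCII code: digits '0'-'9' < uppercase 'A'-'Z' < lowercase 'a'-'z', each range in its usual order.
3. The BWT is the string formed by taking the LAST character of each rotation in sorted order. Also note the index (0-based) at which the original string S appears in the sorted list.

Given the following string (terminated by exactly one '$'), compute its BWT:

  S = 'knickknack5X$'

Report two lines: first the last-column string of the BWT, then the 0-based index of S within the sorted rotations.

All 13 rotations (rotation i = S[i:]+S[:i]):
  rot[0] = knickknack5X$
  rot[1] = nickknack5X$k
  rot[2] = ickknack5X$kn
  rot[3] = ckknack5X$kni
  rot[4] = kknack5X$knic
  rot[5] = knack5X$knick
  rot[6] = nack5X$knickk
  rot[7] = ack5X$knickkn
  rot[8] = ck5X$knickkna
  rot[9] = k5X$knickknac
  rot[10] = 5X$knickknack
  rot[11] = X$knickknack5
  rot[12] = $knickknack5X
Sorted (with $ < everything):
  sorted[0] = $knickknack5X  (last char: 'X')
  sorted[1] = 5X$knickknack  (last char: 'k')
  sorted[2] = X$knickknack5  (last char: '5')
  sorted[3] = ack5X$knickkn  (last char: 'n')
  sorted[4] = ck5X$knickkna  (last char: 'a')
  sorted[5] = ckknack5X$kni  (last char: 'i')
  sorted[6] = ickknack5X$kn  (last char: 'n')
  sorted[7] = k5X$knickknac  (last char: 'c')
  sorted[8] = kknack5X$knic  (last char: 'c')
  sorted[9] = knack5X$knick  (last char: 'k')
  sorted[10] = knickknack5X$  (last char: '$')
  sorted[11] = nack5X$knickk  (last char: 'k')
  sorted[12] = nickknack5X$k  (last char: 'k')
Last column: Xk5naincck$kk
Original string S is at sorted index 10

Answer: Xk5naincck$kk
10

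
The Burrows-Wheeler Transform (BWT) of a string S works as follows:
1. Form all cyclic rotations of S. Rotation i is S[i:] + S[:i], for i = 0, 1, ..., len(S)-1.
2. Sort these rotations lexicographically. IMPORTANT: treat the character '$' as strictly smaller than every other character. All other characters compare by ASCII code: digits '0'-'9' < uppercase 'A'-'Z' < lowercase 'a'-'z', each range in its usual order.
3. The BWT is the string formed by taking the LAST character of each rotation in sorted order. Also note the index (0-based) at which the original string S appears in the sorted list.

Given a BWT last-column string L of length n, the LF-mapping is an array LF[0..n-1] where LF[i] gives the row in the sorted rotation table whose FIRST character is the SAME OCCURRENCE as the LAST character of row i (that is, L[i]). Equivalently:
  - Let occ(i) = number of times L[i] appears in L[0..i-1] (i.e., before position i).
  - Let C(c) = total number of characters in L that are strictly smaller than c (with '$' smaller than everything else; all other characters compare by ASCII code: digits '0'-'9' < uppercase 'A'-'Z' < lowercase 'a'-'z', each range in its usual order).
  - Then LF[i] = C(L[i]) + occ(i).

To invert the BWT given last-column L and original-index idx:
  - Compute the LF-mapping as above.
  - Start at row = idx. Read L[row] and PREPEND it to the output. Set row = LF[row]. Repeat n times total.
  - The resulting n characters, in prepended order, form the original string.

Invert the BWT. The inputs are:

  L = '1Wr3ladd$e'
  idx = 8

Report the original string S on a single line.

Answer: ladder3W1$

Derivation:
LF mapping: 1 3 9 2 8 4 5 6 0 7
Walk LF starting at row 8, prepending L[row]:
  step 1: row=8, L[8]='$', prepend. Next row=LF[8]=0
  step 2: row=0, L[0]='1', prepend. Next row=LF[0]=1
  step 3: row=1, L[1]='W', prepend. Next row=LF[1]=3
  step 4: row=3, L[3]='3', prepend. Next row=LF[3]=2
  step 5: row=2, L[2]='r', prepend. Next row=LF[2]=9
  step 6: row=9, L[9]='e', prepend. Next row=LF[9]=7
  step 7: row=7, L[7]='d', prepend. Next row=LF[7]=6
  step 8: row=6, L[6]='d', prepend. Next row=LF[6]=5
  step 9: row=5, L[5]='a', prepend. Next row=LF[5]=4
  step 10: row=4, L[4]='l', prepend. Next row=LF[4]=8
Reversed output: ladder3W1$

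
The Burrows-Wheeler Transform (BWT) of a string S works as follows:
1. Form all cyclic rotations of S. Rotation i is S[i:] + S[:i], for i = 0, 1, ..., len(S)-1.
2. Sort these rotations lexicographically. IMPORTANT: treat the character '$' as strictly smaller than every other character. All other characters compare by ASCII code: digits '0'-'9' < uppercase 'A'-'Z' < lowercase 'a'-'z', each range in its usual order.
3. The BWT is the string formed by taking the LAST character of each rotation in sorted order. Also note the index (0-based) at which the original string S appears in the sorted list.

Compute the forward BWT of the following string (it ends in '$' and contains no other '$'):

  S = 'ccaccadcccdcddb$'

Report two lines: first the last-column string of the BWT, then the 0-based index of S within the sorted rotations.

Answer: bccdcc$adccddacc
6

Derivation:
All 16 rotations (rotation i = S[i:]+S[:i]):
  rot[0] = ccaccadcccdcddb$
  rot[1] = caccadcccdcddb$c
  rot[2] = accadcccdcddb$cc
  rot[3] = ccadcccdcddb$cca
  rot[4] = cadcccdcddb$ccac
  rot[5] = adcccdcddb$ccacc
  rot[6] = dcccdcddb$ccacca
  rot[7] = cccdcddb$ccaccad
  rot[8] = ccdcddb$ccaccadc
  rot[9] = cdcddb$ccaccadcc
  rot[10] = dcddb$ccaccadccc
  rot[11] = cddb$ccaccadcccd
  rot[12] = ddb$ccaccadcccdc
  rot[13] = db$ccaccadcccdcd
  rot[14] = b$ccaccadcccdcdd
  rot[15] = $ccaccadcccdcddb
Sorted (with $ < everything):
  sorted[0] = $ccaccadcccdcddb  (last char: 'b')
  sorted[1] = accadcccdcddb$cc  (last char: 'c')
  sorted[2] = adcccdcddb$ccacc  (last char: 'c')
  sorted[3] = b$ccaccadcccdcdd  (last char: 'd')
  sorted[4] = caccadcccdcddb$c  (last char: 'c')
  sorted[5] = cadcccdcddb$ccac  (last char: 'c')
  sorted[6] = ccaccadcccdcddb$  (last char: '$')
  sorted[7] = ccadcccdcddb$cca  (last char: 'a')
  sorted[8] = cccdcddb$ccaccad  (last char: 'd')
  sorted[9] = ccdcddb$ccaccadc  (last char: 'c')
  sorted[10] = cdcddb$ccaccadcc  (last char: 'c')
  sorted[11] = cddb$ccaccadcccd  (last char: 'd')
  sorted[12] = db$ccaccadcccdcd  (last char: 'd')
  sorted[13] = dcccdcddb$ccacca  (last char: 'a')
  sorted[14] = dcddb$ccaccadccc  (last char: 'c')
  sorted[15] = ddb$ccaccadcccdc  (last char: 'c')
Last column: bccdcc$adccddacc
Original string S is at sorted index 6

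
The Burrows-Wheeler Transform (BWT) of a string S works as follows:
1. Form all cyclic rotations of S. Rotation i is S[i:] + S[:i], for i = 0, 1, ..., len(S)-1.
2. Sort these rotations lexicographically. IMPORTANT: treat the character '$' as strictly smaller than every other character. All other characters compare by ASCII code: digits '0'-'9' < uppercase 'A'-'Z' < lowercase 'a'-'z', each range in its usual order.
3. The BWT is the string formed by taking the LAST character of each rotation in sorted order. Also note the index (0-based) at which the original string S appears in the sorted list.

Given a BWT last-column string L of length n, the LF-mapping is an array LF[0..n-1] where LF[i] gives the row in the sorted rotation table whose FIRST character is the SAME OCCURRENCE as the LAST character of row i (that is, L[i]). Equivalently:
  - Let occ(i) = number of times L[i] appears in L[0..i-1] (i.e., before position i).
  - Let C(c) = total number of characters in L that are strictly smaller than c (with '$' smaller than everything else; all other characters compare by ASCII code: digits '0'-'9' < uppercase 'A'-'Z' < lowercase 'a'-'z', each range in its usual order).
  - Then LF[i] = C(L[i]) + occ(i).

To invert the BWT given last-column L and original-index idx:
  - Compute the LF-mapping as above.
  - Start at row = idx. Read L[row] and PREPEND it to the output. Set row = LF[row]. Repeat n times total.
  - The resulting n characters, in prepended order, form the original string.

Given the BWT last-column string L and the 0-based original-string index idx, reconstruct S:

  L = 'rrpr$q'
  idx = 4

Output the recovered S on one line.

Answer: rpqrr$

Derivation:
LF mapping: 3 4 1 5 0 2
Walk LF starting at row 4, prepending L[row]:
  step 1: row=4, L[4]='$', prepend. Next row=LF[4]=0
  step 2: row=0, L[0]='r', prepend. Next row=LF[0]=3
  step 3: row=3, L[3]='r', prepend. Next row=LF[3]=5
  step 4: row=5, L[5]='q', prepend. Next row=LF[5]=2
  step 5: row=2, L[2]='p', prepend. Next row=LF[2]=1
  step 6: row=1, L[1]='r', prepend. Next row=LF[1]=4
Reversed output: rpqrr$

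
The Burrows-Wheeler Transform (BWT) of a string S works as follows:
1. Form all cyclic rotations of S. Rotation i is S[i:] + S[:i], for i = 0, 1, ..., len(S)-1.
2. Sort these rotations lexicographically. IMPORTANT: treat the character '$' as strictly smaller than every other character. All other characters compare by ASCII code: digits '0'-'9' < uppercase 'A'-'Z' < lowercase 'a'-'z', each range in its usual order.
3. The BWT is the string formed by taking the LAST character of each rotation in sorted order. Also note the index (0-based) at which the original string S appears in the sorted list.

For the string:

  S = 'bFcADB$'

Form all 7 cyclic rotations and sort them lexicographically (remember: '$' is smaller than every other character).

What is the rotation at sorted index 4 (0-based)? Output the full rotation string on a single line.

All 7 rotations (rotation i = S[i:]+S[:i]):
  rot[0] = bFcADB$
  rot[1] = FcADB$b
  rot[2] = cADB$bF
  rot[3] = ADB$bFc
  rot[4] = DB$bFcA
  rot[5] = B$bFcAD
  rot[6] = $bFcADB
Sorted (with $ < everything):
  sorted[0] = $bFcADB
  sorted[1] = ADB$bFc
  sorted[2] = B$bFcAD
  sorted[3] = DB$bFcA
  sorted[4] = FcADB$b
  sorted[5] = bFcADB$
  sorted[6] = cADB$bF
sorted[4] = FcADB$b

Answer: FcADB$b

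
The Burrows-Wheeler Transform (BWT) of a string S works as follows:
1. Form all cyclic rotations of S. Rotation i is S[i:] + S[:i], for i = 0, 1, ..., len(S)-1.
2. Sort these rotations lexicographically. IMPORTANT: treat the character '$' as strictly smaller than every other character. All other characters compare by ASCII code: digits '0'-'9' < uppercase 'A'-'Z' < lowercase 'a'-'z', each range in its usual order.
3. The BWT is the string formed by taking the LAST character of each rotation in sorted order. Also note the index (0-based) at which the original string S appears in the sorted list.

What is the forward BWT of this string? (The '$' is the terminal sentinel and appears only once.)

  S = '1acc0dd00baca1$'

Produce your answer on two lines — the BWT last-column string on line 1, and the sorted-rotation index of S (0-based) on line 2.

Answer: 1d0ca$cb10caad0
5

Derivation:
All 15 rotations (rotation i = S[i:]+S[:i]):
  rot[0] = 1acc0dd00baca1$
  rot[1] = acc0dd00baca1$1
  rot[2] = cc0dd00baca1$1a
  rot[3] = c0dd00baca1$1ac
  rot[4] = 0dd00baca1$1acc
  rot[5] = dd00baca1$1acc0
  rot[6] = d00baca1$1acc0d
  rot[7] = 00baca1$1acc0dd
  rot[8] = 0baca1$1acc0dd0
  rot[9] = baca1$1acc0dd00
  rot[10] = aca1$1acc0dd00b
  rot[11] = ca1$1acc0dd00ba
  rot[12] = a1$1acc0dd00bac
  rot[13] = 1$1acc0dd00baca
  rot[14] = $1acc0dd00baca1
Sorted (with $ < everything):
  sorted[0] = $1acc0dd00baca1  (last char: '1')
  sorted[1] = 00baca1$1acc0dd  (last char: 'd')
  sorted[2] = 0baca1$1acc0dd0  (last char: '0')
  sorted[3] = 0dd00baca1$1acc  (last char: 'c')
  sorted[4] = 1$1acc0dd00baca  (last char: 'a')
  sorted[5] = 1acc0dd00baca1$  (last char: '$')
  sorted[6] = a1$1acc0dd00bac  (last char: 'c')
  sorted[7] = aca1$1acc0dd00b  (last char: 'b')
  sorted[8] = acc0dd00baca1$1  (last char: '1')
  sorted[9] = baca1$1acc0dd00  (last char: '0')
  sorted[10] = c0dd00baca1$1ac  (last char: 'c')
  sorted[11] = ca1$1acc0dd00ba  (last char: 'a')
  sorted[12] = cc0dd00baca1$1a  (last char: 'a')
  sorted[13] = d00baca1$1acc0d  (last char: 'd')
  sorted[14] = dd00baca1$1acc0  (last char: '0')
Last column: 1d0ca$cb10caad0
Original string S is at sorted index 5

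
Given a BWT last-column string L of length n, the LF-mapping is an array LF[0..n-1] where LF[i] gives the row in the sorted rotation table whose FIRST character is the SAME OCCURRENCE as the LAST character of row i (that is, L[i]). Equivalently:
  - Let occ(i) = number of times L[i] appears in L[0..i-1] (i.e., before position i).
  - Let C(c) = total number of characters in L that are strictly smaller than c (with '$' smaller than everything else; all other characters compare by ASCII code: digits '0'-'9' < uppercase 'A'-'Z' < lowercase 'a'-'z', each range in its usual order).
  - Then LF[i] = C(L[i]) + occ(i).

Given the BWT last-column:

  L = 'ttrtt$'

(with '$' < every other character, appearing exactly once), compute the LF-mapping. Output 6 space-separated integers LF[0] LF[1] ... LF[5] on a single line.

Answer: 2 3 1 4 5 0

Derivation:
Char counts: '$':1, 'r':1, 't':4
C (first-col start): C('$')=0, C('r')=1, C('t')=2
L[0]='t': occ=0, LF[0]=C('t')+0=2+0=2
L[1]='t': occ=1, LF[1]=C('t')+1=2+1=3
L[2]='r': occ=0, LF[2]=C('r')+0=1+0=1
L[3]='t': occ=2, LF[3]=C('t')+2=2+2=4
L[4]='t': occ=3, LF[4]=C('t')+3=2+3=5
L[5]='$': occ=0, LF[5]=C('$')+0=0+0=0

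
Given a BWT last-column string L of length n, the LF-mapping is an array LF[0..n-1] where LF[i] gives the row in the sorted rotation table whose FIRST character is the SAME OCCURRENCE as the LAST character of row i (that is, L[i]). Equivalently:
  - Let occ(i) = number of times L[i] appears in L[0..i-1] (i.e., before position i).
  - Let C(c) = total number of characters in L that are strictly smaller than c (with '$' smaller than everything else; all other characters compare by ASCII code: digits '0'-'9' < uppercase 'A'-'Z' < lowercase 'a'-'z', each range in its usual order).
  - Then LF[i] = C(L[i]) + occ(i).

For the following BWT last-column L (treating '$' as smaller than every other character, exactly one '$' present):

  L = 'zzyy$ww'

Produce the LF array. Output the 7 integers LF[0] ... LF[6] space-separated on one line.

Answer: 5 6 3 4 0 1 2

Derivation:
Char counts: '$':1, 'w':2, 'y':2, 'z':2
C (first-col start): C('$')=0, C('w')=1, C('y')=3, C('z')=5
L[0]='z': occ=0, LF[0]=C('z')+0=5+0=5
L[1]='z': occ=1, LF[1]=C('z')+1=5+1=6
L[2]='y': occ=0, LF[2]=C('y')+0=3+0=3
L[3]='y': occ=1, LF[3]=C('y')+1=3+1=4
L[4]='$': occ=0, LF[4]=C('$')+0=0+0=0
L[5]='w': occ=0, LF[5]=C('w')+0=1+0=1
L[6]='w': occ=1, LF[6]=C('w')+1=1+1=2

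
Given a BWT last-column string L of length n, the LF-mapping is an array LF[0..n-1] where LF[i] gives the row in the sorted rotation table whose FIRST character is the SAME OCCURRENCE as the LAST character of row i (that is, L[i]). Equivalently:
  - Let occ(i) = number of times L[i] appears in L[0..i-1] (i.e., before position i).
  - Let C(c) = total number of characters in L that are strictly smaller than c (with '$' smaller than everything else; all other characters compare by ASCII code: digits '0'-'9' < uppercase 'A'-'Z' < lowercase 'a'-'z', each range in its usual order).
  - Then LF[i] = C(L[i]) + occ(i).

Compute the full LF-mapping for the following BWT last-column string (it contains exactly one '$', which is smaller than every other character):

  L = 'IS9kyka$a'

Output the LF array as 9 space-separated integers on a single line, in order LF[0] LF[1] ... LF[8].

Char counts: '$':1, '9':1, 'I':1, 'S':1, 'a':2, 'k':2, 'y':1
C (first-col start): C('$')=0, C('9')=1, C('I')=2, C('S')=3, C('a')=4, C('k')=6, C('y')=8
L[0]='I': occ=0, LF[0]=C('I')+0=2+0=2
L[1]='S': occ=0, LF[1]=C('S')+0=3+0=3
L[2]='9': occ=0, LF[2]=C('9')+0=1+0=1
L[3]='k': occ=0, LF[3]=C('k')+0=6+0=6
L[4]='y': occ=0, LF[4]=C('y')+0=8+0=8
L[5]='k': occ=1, LF[5]=C('k')+1=6+1=7
L[6]='a': occ=0, LF[6]=C('a')+0=4+0=4
L[7]='$': occ=0, LF[7]=C('$')+0=0+0=0
L[8]='a': occ=1, LF[8]=C('a')+1=4+1=5

Answer: 2 3 1 6 8 7 4 0 5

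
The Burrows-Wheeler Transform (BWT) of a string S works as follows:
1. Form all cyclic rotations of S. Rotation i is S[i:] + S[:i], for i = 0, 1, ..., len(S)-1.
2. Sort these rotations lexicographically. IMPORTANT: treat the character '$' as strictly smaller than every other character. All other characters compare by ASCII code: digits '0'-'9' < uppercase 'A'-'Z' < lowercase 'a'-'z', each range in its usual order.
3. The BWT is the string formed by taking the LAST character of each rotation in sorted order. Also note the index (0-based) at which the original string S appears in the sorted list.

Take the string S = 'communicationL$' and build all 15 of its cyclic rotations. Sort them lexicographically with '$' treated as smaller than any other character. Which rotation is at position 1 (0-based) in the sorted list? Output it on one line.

Answer: L$communication

Derivation:
All 15 rotations (rotation i = S[i:]+S[:i]):
  rot[0] = communicationL$
  rot[1] = ommunicationL$c
  rot[2] = mmunicationL$co
  rot[3] = municationL$com
  rot[4] = unicationL$comm
  rot[5] = nicationL$commu
  rot[6] = icationL$commun
  rot[7] = cationL$communi
  rot[8] = ationL$communic
  rot[9] = tionL$communica
  rot[10] = ionL$communicat
  rot[11] = onL$communicati
  rot[12] = nL$communicatio
  rot[13] = L$communication
  rot[14] = $communicationL
Sorted (with $ < everything):
  sorted[0] = $communicationL
  sorted[1] = L$communication
  sorted[2] = ationL$communic
  sorted[3] = cationL$communi
  sorted[4] = communicationL$
  sorted[5] = icationL$commun
  sorted[6] = ionL$communicat
  sorted[7] = mmunicationL$co
  sorted[8] = municationL$com
  sorted[9] = nL$communicatio
  sorted[10] = nicationL$commu
  sorted[11] = ommunicationL$c
  sorted[12] = onL$communicati
  sorted[13] = tionL$communica
  sorted[14] = unicationL$comm
sorted[1] = L$communication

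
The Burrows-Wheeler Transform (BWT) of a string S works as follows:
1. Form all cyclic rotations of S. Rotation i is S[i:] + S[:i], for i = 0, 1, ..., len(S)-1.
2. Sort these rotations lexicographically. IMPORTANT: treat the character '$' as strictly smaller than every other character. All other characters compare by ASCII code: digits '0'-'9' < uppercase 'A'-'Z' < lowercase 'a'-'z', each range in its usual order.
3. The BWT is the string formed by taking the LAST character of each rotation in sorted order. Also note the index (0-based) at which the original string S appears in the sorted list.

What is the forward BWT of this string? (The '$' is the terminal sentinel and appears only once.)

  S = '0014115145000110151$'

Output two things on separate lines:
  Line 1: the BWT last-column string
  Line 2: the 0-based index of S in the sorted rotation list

All 20 rotations (rotation i = S[i:]+S[:i]):
  rot[0] = 0014115145000110151$
  rot[1] = 014115145000110151$0
  rot[2] = 14115145000110151$00
  rot[3] = 4115145000110151$001
  rot[4] = 115145000110151$0014
  rot[5] = 15145000110151$00141
  rot[6] = 5145000110151$001411
  rot[7] = 145000110151$0014115
  rot[8] = 45000110151$00141151
  rot[9] = 5000110151$001411514
  rot[10] = 000110151$0014115145
  rot[11] = 00110151$00141151450
  rot[12] = 0110151$001411514500
  rot[13] = 110151$0014115145000
  rot[14] = 10151$00141151450001
  rot[15] = 0151$001411514500011
  rot[16] = 151$0014115145000110
  rot[17] = 51$00141151450001101
  rot[18] = 1$001411514500011015
  rot[19] = $0014115145000110151
Sorted (with $ < everything):
  sorted[0] = $0014115145000110151  (last char: '1')
  sorted[1] = 000110151$0014115145  (last char: '5')
  sorted[2] = 00110151$00141151450  (last char: '0')
  sorted[3] = 0014115145000110151$  (last char: '$')
  sorted[4] = 0110151$001411514500  (last char: '0')
  sorted[5] = 014115145000110151$0  (last char: '0')
  sorted[6] = 0151$001411514500011  (last char: '1')
  sorted[7] = 1$001411514500011015  (last char: '5')
  sorted[8] = 10151$00141151450001  (last char: '1')
  sorted[9] = 110151$0014115145000  (last char: '0')
  sorted[10] = 115145000110151$0014  (last char: '4')
  sorted[11] = 14115145000110151$00  (last char: '0')
  sorted[12] = 145000110151$0014115  (last char: '5')
  sorted[13] = 151$0014115145000110  (last char: '0')
  sorted[14] = 15145000110151$00141  (last char: '1')
  sorted[15] = 4115145000110151$001  (last char: '1')
  sorted[16] = 45000110151$00141151  (last char: '1')
  sorted[17] = 5000110151$001411514  (last char: '4')
  sorted[18] = 51$00141151450001101  (last char: '1')
  sorted[19] = 5145000110151$001411  (last char: '1')
Last column: 150$0015104050111411
Original string S is at sorted index 3

Answer: 150$0015104050111411
3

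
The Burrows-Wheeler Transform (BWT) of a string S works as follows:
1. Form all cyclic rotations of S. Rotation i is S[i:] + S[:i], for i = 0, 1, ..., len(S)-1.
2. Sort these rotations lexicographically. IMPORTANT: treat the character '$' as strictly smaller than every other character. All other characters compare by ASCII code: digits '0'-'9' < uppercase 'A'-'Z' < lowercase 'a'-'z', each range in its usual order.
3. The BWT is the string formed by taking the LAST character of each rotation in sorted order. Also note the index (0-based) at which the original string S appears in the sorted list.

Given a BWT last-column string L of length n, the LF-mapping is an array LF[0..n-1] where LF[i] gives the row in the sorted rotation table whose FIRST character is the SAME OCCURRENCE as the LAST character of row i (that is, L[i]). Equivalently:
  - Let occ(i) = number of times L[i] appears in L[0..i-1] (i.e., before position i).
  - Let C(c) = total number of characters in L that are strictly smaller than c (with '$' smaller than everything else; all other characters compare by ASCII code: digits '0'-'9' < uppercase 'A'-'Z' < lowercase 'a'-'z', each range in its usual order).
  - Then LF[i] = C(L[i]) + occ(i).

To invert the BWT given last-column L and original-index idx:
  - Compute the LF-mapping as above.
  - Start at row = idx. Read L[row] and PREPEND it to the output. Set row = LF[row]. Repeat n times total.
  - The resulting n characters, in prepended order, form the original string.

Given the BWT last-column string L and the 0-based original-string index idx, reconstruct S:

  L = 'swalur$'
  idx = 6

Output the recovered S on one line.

LF mapping: 4 6 1 2 5 3 0
Walk LF starting at row 6, prepending L[row]:
  step 1: row=6, L[6]='$', prepend. Next row=LF[6]=0
  step 2: row=0, L[0]='s', prepend. Next row=LF[0]=4
  step 3: row=4, L[4]='u', prepend. Next row=LF[4]=5
  step 4: row=5, L[5]='r', prepend. Next row=LF[5]=3
  step 5: row=3, L[3]='l', prepend. Next row=LF[3]=2
  step 6: row=2, L[2]='a', prepend. Next row=LF[2]=1
  step 7: row=1, L[1]='w', prepend. Next row=LF[1]=6
Reversed output: walrus$

Answer: walrus$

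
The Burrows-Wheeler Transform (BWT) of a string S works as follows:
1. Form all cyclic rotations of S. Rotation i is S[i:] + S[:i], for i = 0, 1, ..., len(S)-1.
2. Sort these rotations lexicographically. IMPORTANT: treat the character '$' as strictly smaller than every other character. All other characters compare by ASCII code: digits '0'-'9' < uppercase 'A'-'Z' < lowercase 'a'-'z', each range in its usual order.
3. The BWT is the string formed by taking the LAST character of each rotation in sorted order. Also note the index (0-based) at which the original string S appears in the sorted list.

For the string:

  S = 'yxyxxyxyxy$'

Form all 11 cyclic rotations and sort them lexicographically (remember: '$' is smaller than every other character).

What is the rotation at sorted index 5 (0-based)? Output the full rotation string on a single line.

Answer: xyxyxy$yxyx

Derivation:
All 11 rotations (rotation i = S[i:]+S[:i]):
  rot[0] = yxyxxyxyxy$
  rot[1] = xyxxyxyxy$y
  rot[2] = yxxyxyxy$yx
  rot[3] = xxyxyxy$yxy
  rot[4] = xyxyxy$yxyx
  rot[5] = yxyxy$yxyxx
  rot[6] = xyxy$yxyxxy
  rot[7] = yxy$yxyxxyx
  rot[8] = xy$yxyxxyxy
  rot[9] = y$yxyxxyxyx
  rot[10] = $yxyxxyxyxy
Sorted (with $ < everything):
  sorted[0] = $yxyxxyxyxy
  sorted[1] = xxyxyxy$yxy
  sorted[2] = xy$yxyxxyxy
  sorted[3] = xyxxyxyxy$y
  sorted[4] = xyxy$yxyxxy
  sorted[5] = xyxyxy$yxyx
  sorted[6] = y$yxyxxyxyx
  sorted[7] = yxxyxyxy$yx
  sorted[8] = yxy$yxyxxyx
  sorted[9] = yxyxxyxyxy$
  sorted[10] = yxyxy$yxyxx
sorted[5] = xyxyxy$yxyx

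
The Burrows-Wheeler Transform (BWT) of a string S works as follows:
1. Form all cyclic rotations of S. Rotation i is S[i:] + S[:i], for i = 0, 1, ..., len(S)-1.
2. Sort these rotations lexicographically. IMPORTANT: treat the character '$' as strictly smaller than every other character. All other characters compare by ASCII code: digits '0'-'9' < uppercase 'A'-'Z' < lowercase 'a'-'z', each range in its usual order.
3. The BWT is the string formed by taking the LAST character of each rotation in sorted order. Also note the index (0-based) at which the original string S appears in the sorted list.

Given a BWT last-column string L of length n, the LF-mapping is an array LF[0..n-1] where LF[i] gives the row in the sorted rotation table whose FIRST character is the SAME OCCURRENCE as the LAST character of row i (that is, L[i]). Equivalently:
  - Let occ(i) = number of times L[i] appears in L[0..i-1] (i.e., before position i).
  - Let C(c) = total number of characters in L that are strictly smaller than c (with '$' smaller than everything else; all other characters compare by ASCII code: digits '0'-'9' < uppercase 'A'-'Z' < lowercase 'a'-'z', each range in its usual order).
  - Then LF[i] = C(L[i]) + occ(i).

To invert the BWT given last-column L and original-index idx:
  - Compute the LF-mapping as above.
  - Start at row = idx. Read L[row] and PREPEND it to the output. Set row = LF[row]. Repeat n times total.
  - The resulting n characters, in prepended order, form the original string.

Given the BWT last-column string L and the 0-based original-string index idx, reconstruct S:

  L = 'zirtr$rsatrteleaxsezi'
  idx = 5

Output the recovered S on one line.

Answer: extraterrestrialsizz$

Derivation:
LF mapping: 19 6 9 15 10 0 11 13 1 16 12 17 3 8 4 2 18 14 5 20 7
Walk LF starting at row 5, prepending L[row]:
  step 1: row=5, L[5]='$', prepend. Next row=LF[5]=0
  step 2: row=0, L[0]='z', prepend. Next row=LF[0]=19
  step 3: row=19, L[19]='z', prepend. Next row=LF[19]=20
  step 4: row=20, L[20]='i', prepend. Next row=LF[20]=7
  step 5: row=7, L[7]='s', prepend. Next row=LF[7]=13
  step 6: row=13, L[13]='l', prepend. Next row=LF[13]=8
  step 7: row=8, L[8]='a', prepend. Next row=LF[8]=1
  step 8: row=1, L[1]='i', prepend. Next row=LF[1]=6
  step 9: row=6, L[6]='r', prepend. Next row=LF[6]=11
  step 10: row=11, L[11]='t', prepend. Next row=LF[11]=17
  step 11: row=17, L[17]='s', prepend. Next row=LF[17]=14
  step 12: row=14, L[14]='e', prepend. Next row=LF[14]=4
  step 13: row=4, L[4]='r', prepend. Next row=LF[4]=10
  step 14: row=10, L[10]='r', prepend. Next row=LF[10]=12
  step 15: row=12, L[12]='e', prepend. Next row=LF[12]=3
  step 16: row=3, L[3]='t', prepend. Next row=LF[3]=15
  step 17: row=15, L[15]='a', prepend. Next row=LF[15]=2
  step 18: row=2, L[2]='r', prepend. Next row=LF[2]=9
  step 19: row=9, L[9]='t', prepend. Next row=LF[9]=16
  step 20: row=16, L[16]='x', prepend. Next row=LF[16]=18
  step 21: row=18, L[18]='e', prepend. Next row=LF[18]=5
Reversed output: extraterrestrialsizz$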